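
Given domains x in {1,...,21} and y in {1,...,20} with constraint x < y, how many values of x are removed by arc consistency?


For the constraint x < y, x needs a supporting value in y's domain.
x can be at most 19 (one less than y's maximum).
Valid x values from domain: 19 out of 21.
Pruned = 21 - 19 = 2.

2


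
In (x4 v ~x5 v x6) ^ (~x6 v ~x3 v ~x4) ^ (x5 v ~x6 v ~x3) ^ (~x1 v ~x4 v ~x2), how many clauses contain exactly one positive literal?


A definite clause has exactly one positive literal.
Clause 1: 2 positive -> not definite
Clause 2: 0 positive -> not definite
Clause 3: 1 positive -> definite
Clause 4: 0 positive -> not definite
Definite clause count = 1.

1


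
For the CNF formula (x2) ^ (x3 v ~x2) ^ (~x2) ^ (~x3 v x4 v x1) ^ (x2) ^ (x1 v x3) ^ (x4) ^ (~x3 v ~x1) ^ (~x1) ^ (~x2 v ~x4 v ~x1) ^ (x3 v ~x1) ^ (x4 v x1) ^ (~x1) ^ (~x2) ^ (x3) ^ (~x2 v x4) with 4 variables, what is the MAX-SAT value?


Enumerate all 16 truth assignments.
For each, count how many of the 16 clauses are satisfied.
The formula is not fully satisfiable, so the maximum is below 16.
Maximum simultaneously satisfiable clauses = 14.

14


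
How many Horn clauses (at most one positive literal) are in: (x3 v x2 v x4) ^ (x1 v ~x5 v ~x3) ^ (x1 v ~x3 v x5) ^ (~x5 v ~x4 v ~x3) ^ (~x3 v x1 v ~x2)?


A Horn clause has at most one positive literal.
Clause 1: 3 positive lit(s) -> not Horn
Clause 2: 1 positive lit(s) -> Horn
Clause 3: 2 positive lit(s) -> not Horn
Clause 4: 0 positive lit(s) -> Horn
Clause 5: 1 positive lit(s) -> Horn
Total Horn clauses = 3.

3


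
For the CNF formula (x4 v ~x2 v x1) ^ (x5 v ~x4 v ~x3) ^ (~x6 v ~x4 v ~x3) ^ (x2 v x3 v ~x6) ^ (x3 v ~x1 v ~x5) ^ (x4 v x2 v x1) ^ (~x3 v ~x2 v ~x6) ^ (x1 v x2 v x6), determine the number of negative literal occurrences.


Scan each clause for negated literals.
Clause 1: 1 negative; Clause 2: 2 negative; Clause 3: 3 negative; Clause 4: 1 negative; Clause 5: 2 negative; Clause 6: 0 negative; Clause 7: 3 negative; Clause 8: 0 negative.
Total negative literal occurrences = 12.

12


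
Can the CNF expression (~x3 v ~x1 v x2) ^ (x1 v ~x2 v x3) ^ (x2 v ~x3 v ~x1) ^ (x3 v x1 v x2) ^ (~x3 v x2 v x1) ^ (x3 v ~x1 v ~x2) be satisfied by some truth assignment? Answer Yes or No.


Check all 8 possible truth assignments.
Number of satisfying assignments found: 3.
The formula is satisfiable.

Yes


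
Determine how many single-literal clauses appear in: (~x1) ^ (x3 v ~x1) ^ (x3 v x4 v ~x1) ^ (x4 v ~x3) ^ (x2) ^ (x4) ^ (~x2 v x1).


A unit clause contains exactly one literal.
Unit clauses found: (~x1), (x2), (x4).
Count = 3.

3


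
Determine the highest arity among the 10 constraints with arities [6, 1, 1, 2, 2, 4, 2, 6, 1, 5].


The arities are: 6, 1, 1, 2, 2, 4, 2, 6, 1, 5.
Scan for the maximum value.
Maximum arity = 6.

6


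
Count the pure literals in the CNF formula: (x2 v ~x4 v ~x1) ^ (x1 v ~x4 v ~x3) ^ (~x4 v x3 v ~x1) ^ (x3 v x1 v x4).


A pure literal appears in only one polarity across all clauses.
Pure literals: x2 (positive only).
Count = 1.

1


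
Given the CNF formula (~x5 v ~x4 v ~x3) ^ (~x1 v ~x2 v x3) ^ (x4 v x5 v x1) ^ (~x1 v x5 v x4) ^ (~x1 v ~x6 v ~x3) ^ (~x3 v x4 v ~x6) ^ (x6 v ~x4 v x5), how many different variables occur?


Identify each distinct variable in the formula.
Variables found: x1, x2, x3, x4, x5, x6.
Total distinct variables = 6.

6


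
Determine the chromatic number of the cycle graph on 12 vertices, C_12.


A cycle on an even number of vertices is bipartite: alternate two colors around the cycle.
Since 12 is even, two colors suffice, and at least two are needed because the graph has edges.
Chromatic number = 2.

2


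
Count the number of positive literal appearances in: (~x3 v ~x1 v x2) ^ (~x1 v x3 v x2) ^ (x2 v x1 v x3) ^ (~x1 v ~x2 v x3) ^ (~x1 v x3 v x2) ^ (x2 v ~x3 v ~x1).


Scan each clause for unnegated literals.
Clause 1: 1 positive; Clause 2: 2 positive; Clause 3: 3 positive; Clause 4: 1 positive; Clause 5: 2 positive; Clause 6: 1 positive.
Total positive literal occurrences = 10.

10


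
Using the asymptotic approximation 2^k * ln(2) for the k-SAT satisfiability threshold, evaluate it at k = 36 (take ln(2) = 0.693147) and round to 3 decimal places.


Using the asymptotic formula: threshold ~ 2^k * ln(2).
2^36 = 68719476736.
68719476736 * 0.693147 = 47632699141.128.

47632699141.128


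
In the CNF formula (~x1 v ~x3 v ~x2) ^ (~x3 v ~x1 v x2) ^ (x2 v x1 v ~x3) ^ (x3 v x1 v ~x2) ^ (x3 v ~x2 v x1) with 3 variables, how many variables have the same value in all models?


Find all satisfying assignments: 4 model(s).
Check which variables have the same value in every model.
No variable is fixed across all models.
Backbone size = 0.

0


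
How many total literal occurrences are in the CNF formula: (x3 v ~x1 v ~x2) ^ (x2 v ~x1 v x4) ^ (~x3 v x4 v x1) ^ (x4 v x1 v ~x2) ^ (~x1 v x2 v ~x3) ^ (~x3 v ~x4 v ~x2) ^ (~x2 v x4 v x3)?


Clause lengths: 3, 3, 3, 3, 3, 3, 3.
Sum = 3 + 3 + 3 + 3 + 3 + 3 + 3 = 21.

21


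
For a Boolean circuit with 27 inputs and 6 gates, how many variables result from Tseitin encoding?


The Tseitin transformation introduces one auxiliary variable per gate.
Total variables = inputs + gates = 27 + 6 = 33.

33


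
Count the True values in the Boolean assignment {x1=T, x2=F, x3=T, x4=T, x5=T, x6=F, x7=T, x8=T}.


The weight is the number of variables assigned True.
True variables: x1, x3, x4, x5, x7, x8.
Weight = 6.

6


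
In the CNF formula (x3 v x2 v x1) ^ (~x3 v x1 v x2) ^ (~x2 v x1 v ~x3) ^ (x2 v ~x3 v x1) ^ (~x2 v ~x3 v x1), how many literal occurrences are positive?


Scan each clause for unnegated literals.
Clause 1: 3 positive; Clause 2: 2 positive; Clause 3: 1 positive; Clause 4: 2 positive; Clause 5: 1 positive.
Total positive literal occurrences = 9.

9


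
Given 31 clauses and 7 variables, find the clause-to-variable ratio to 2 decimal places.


Clause-to-variable ratio = clauses / variables.
31 / 7 = 4.43.

4.43


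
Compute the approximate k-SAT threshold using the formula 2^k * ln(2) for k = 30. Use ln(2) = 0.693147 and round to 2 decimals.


Using the asymptotic formula: threshold ~ 2^k * ln(2).
2^30 = 1073741824.
1073741824 * 0.693147 = 744260924.08.

744260924.08


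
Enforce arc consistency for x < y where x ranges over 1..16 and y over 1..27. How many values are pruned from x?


For the constraint x < y, x needs a supporting value in y's domain.
x can be at most 26 (one less than y's maximum).
Valid x values from domain: 16 out of 16.
Pruned = 16 - 16 = 0.

0


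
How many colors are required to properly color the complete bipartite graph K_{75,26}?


K_{75,26} is bipartite by definition: the two parts are independent sets, with every edge crossing between them.
Color all vertices in one part with color 1 and all vertices in the other part with color 2.
Since the graph has at least one edge, one color does not suffice.
Chromatic number = 2.

2


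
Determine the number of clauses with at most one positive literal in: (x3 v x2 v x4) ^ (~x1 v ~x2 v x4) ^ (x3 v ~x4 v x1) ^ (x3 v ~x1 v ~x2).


A Horn clause has at most one positive literal.
Clause 1: 3 positive lit(s) -> not Horn
Clause 2: 1 positive lit(s) -> Horn
Clause 3: 2 positive lit(s) -> not Horn
Clause 4: 1 positive lit(s) -> Horn
Total Horn clauses = 2.

2


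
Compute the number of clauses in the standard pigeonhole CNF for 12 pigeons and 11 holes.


The PHP encoding has two parts:
1) At-least-one-hole clauses: 12 (one per pigeon, each with 11 literals).
2) At-most-one-pigeon-per-hole clauses: 11 holes * C(12,2) = 11 * 66 = 726.
Total clauses = 12 + 726 = 738.

738


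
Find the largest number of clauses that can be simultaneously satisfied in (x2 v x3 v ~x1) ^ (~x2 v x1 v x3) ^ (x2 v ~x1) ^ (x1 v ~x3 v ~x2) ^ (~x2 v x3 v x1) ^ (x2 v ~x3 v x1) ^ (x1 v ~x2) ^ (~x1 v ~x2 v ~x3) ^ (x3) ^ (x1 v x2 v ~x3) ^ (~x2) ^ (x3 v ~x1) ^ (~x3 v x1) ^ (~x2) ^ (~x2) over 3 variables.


Enumerate all 8 truth assignments.
For each, count how many of the 15 clauses are satisfied.
The formula is not fully satisfiable, so the maximum is below 15.
Maximum simultaneously satisfiable clauses = 14.

14


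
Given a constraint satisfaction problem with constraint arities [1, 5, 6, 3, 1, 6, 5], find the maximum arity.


The arities are: 1, 5, 6, 3, 1, 6, 5.
Scan for the maximum value.
Maximum arity = 6.

6


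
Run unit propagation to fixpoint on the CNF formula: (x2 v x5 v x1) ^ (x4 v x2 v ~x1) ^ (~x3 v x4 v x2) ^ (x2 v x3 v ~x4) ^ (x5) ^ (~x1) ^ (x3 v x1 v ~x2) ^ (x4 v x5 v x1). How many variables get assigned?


Unit propagation repeatedly assigns the literal in any unit clause, then simplifies.
Assignments in order: x5 = T, x1 = F.
No further unit clauses remain.
Total variables assigned = 2.

2


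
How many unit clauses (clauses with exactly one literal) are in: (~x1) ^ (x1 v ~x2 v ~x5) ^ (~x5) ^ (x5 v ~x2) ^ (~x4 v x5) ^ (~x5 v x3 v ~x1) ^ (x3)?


A unit clause contains exactly one literal.
Unit clauses found: (~x1), (~x5), (x3).
Count = 3.

3


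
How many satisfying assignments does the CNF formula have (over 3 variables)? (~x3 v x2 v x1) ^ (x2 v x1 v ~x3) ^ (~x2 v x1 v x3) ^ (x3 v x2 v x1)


Enumerate all 8 truth assignments over 3 variables.
Test each against every clause.
Satisfying assignments found: 5.

5


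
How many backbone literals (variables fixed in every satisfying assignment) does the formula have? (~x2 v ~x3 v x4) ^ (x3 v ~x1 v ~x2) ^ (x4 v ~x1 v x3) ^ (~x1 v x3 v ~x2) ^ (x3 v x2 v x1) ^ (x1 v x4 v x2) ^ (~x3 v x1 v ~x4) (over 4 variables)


Find all satisfying assignments: 6 model(s).
Check which variables have the same value in every model.
No variable is fixed across all models.
Backbone size = 0.

0


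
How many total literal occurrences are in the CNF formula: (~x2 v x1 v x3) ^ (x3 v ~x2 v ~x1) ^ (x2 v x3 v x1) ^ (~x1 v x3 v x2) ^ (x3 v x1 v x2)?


Clause lengths: 3, 3, 3, 3, 3.
Sum = 3 + 3 + 3 + 3 + 3 = 15.

15


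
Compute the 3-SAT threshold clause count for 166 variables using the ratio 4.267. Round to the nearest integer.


The 3-SAT phase transition occurs at approximately 4.267 clauses per variable.
m = 4.267 * 166 = 708.322.
Rounded to nearest integer: 708.

708


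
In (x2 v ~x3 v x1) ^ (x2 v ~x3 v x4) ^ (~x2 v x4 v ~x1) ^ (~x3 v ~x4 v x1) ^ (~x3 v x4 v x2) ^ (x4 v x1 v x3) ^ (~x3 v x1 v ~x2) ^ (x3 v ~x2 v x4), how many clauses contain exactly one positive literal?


A definite clause has exactly one positive literal.
Clause 1: 2 positive -> not definite
Clause 2: 2 positive -> not definite
Clause 3: 1 positive -> definite
Clause 4: 1 positive -> definite
Clause 5: 2 positive -> not definite
Clause 6: 3 positive -> not definite
Clause 7: 1 positive -> definite
Clause 8: 2 positive -> not definite
Definite clause count = 3.

3


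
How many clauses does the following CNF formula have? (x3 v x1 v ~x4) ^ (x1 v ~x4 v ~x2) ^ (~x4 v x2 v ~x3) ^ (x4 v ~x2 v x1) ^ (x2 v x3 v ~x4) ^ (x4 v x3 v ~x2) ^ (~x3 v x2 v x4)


Each group enclosed in parentheses joined by ^ is one clause.
Counting the conjuncts: 7 clauses.

7


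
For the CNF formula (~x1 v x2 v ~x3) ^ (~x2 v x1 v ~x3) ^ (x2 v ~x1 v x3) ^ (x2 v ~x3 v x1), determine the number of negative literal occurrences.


Scan each clause for negated literals.
Clause 1: 2 negative; Clause 2: 2 negative; Clause 3: 1 negative; Clause 4: 1 negative.
Total negative literal occurrences = 6.

6


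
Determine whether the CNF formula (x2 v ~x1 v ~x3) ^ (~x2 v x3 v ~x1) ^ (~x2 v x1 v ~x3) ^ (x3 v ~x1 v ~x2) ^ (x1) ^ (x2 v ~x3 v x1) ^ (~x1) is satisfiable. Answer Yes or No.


Check all 8 possible truth assignments.
Number of satisfying assignments found: 0.
The formula is unsatisfiable.

No


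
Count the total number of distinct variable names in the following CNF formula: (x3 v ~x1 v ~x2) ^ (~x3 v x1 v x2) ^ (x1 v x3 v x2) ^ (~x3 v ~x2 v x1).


Identify each distinct variable in the formula.
Variables found: x1, x2, x3.
Total distinct variables = 3.

3


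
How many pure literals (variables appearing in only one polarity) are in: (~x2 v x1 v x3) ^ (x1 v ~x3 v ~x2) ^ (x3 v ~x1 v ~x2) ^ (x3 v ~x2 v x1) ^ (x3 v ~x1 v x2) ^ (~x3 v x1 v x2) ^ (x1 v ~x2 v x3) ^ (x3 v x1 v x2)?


A pure literal appears in only one polarity across all clauses.
No pure literals found.
Count = 0.

0


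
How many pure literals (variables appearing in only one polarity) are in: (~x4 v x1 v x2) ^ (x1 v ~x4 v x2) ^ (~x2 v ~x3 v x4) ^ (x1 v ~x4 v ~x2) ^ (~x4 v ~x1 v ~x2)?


A pure literal appears in only one polarity across all clauses.
Pure literals: x3 (negative only).
Count = 1.

1


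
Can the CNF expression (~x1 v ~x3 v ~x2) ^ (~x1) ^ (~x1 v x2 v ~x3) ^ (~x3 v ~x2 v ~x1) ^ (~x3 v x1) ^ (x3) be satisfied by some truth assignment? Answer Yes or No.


Check all 8 possible truth assignments.
Number of satisfying assignments found: 0.
The formula is unsatisfiable.

No


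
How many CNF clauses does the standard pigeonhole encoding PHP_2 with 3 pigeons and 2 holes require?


The PHP encoding has two parts:
1) At-least-one-hole clauses: 3 (one per pigeon, each with 2 literals).
2) At-most-one-pigeon-per-hole clauses: 2 holes * C(3,2) = 2 * 3 = 6.
Total clauses = 3 + 6 = 9.

9


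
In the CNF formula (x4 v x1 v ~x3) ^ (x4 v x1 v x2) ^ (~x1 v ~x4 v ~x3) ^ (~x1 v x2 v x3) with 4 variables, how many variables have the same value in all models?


Find all satisfying assignments: 9 model(s).
Check which variables have the same value in every model.
No variable is fixed across all models.
Backbone size = 0.

0


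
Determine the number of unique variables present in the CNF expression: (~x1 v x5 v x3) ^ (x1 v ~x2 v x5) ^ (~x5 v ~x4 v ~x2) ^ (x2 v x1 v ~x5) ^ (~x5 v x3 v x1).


Identify each distinct variable in the formula.
Variables found: x1, x2, x3, x4, x5.
Total distinct variables = 5.

5


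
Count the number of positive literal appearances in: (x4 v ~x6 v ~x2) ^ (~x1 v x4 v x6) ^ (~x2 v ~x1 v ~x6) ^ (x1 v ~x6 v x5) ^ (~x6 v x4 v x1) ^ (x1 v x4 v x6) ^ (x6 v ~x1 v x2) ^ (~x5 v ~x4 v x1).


Scan each clause for unnegated literals.
Clause 1: 1 positive; Clause 2: 2 positive; Clause 3: 0 positive; Clause 4: 2 positive; Clause 5: 2 positive; Clause 6: 3 positive; Clause 7: 2 positive; Clause 8: 1 positive.
Total positive literal occurrences = 13.

13


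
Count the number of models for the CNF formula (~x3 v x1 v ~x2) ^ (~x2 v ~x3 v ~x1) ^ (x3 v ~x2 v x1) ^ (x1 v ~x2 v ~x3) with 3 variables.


Enumerate all 8 truth assignments over 3 variables.
Test each against every clause.
Satisfying assignments found: 5.

5


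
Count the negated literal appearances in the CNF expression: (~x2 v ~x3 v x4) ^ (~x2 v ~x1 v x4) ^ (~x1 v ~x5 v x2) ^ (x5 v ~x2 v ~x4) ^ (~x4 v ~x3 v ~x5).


Scan each clause for negated literals.
Clause 1: 2 negative; Clause 2: 2 negative; Clause 3: 2 negative; Clause 4: 2 negative; Clause 5: 3 negative.
Total negative literal occurrences = 11.

11


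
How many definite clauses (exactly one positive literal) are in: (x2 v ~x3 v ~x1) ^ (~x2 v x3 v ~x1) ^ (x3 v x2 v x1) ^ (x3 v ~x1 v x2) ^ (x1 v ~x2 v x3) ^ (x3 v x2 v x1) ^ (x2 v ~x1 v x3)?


A definite clause has exactly one positive literal.
Clause 1: 1 positive -> definite
Clause 2: 1 positive -> definite
Clause 3: 3 positive -> not definite
Clause 4: 2 positive -> not definite
Clause 5: 2 positive -> not definite
Clause 6: 3 positive -> not definite
Clause 7: 2 positive -> not definite
Definite clause count = 2.

2


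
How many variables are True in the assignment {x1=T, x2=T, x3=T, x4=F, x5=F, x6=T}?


The weight is the number of variables assigned True.
True variables: x1, x2, x3, x6.
Weight = 4.

4


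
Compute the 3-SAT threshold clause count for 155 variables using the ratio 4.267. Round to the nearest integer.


The 3-SAT phase transition occurs at approximately 4.267 clauses per variable.
m = 4.267 * 155 = 661.385.
Rounded to nearest integer: 661.

661


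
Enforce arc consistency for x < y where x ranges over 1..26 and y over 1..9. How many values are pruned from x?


For the constraint x < y, x needs a supporting value in y's domain.
x can be at most 8 (one less than y's maximum).
Valid x values from domain: 8 out of 26.
Pruned = 26 - 8 = 18.

18


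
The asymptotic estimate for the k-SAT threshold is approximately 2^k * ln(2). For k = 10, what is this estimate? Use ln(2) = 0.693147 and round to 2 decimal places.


Using the asymptotic formula: threshold ~ 2^k * ln(2).
2^10 = 1024.
1024 * 0.693147 = 709.78.

709.78


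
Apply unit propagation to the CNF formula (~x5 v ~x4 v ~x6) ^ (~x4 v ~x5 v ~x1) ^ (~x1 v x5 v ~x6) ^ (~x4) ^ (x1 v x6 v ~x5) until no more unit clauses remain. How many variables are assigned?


Unit propagation repeatedly assigns the literal in any unit clause, then simplifies.
Assignments in order: x4 = F.
No further unit clauses remain.
Total variables assigned = 1.

1


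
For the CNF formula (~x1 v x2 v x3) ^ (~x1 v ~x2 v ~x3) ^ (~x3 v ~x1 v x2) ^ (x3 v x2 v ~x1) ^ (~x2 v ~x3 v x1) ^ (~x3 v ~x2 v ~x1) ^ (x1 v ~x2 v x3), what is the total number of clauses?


Each group enclosed in parentheses joined by ^ is one clause.
Counting the conjuncts: 7 clauses.

7


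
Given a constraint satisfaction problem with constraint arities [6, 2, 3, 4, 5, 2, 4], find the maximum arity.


The arities are: 6, 2, 3, 4, 5, 2, 4.
Scan for the maximum value.
Maximum arity = 6.

6


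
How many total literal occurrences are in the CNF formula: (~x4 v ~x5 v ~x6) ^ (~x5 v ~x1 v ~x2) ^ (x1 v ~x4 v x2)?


Clause lengths: 3, 3, 3.
Sum = 3 + 3 + 3 = 9.

9


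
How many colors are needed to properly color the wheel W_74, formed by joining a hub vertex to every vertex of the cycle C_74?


W_74 consists of the cycle C_74 together with a hub vertex adjacent to every cycle vertex.
The cycle C_74 needs 2 colors (even cycle -> 2).
The hub is adjacent to every cycle vertex, so it must receive a new color distinct from all of them.
Chromatic number = 2 + 1 = 3.

3


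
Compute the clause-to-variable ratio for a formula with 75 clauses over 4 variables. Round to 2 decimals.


Clause-to-variable ratio = clauses / variables.
75 / 4 = 18.75.

18.75


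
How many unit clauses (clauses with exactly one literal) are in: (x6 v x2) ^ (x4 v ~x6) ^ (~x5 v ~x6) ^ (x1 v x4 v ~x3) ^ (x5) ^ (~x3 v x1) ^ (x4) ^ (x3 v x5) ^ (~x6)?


A unit clause contains exactly one literal.
Unit clauses found: (x5), (x4), (~x6).
Count = 3.

3


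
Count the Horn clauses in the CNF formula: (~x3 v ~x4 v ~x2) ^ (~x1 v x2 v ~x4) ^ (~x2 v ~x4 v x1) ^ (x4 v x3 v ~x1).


A Horn clause has at most one positive literal.
Clause 1: 0 positive lit(s) -> Horn
Clause 2: 1 positive lit(s) -> Horn
Clause 3: 1 positive lit(s) -> Horn
Clause 4: 2 positive lit(s) -> not Horn
Total Horn clauses = 3.

3


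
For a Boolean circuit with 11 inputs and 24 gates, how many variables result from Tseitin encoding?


The Tseitin transformation introduces one auxiliary variable per gate.
Total variables = inputs + gates = 11 + 24 = 35.

35


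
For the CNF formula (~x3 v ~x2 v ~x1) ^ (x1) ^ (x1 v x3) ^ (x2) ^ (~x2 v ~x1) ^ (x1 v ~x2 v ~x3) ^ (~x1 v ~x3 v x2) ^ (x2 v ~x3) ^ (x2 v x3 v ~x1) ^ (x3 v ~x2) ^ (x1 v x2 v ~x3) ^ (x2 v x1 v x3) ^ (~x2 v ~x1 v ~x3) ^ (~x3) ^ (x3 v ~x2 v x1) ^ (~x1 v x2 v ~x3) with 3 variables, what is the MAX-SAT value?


Enumerate all 8 truth assignments.
For each, count how many of the 16 clauses are satisfied.
The formula is not fully satisfiable, so the maximum is below 16.
Maximum simultaneously satisfiable clauses = 14.

14


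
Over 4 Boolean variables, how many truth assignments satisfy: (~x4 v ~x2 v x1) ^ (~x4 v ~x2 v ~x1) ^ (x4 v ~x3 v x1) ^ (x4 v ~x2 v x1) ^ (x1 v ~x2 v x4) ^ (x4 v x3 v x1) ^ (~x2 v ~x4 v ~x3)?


Enumerate all 16 truth assignments over 4 variables.
Test each against every clause.
Satisfying assignments found: 8.

8


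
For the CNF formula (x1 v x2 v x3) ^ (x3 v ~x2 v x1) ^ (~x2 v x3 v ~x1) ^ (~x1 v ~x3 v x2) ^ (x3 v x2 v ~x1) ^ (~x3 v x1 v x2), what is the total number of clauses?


Each group enclosed in parentheses joined by ^ is one clause.
Counting the conjuncts: 6 clauses.

6


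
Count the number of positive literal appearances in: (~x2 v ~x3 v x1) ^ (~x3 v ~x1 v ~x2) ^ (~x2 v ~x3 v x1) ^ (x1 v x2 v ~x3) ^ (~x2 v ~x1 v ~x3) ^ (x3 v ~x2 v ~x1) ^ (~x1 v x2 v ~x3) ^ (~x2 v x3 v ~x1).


Scan each clause for unnegated literals.
Clause 1: 1 positive; Clause 2: 0 positive; Clause 3: 1 positive; Clause 4: 2 positive; Clause 5: 0 positive; Clause 6: 1 positive; Clause 7: 1 positive; Clause 8: 1 positive.
Total positive literal occurrences = 7.

7


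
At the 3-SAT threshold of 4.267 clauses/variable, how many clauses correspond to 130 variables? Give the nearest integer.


The 3-SAT phase transition occurs at approximately 4.267 clauses per variable.
m = 4.267 * 130 = 554.71.
Rounded to nearest integer: 555.

555


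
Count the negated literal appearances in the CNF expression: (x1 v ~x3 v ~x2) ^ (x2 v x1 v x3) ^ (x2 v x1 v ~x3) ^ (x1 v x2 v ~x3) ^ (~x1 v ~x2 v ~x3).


Scan each clause for negated literals.
Clause 1: 2 negative; Clause 2: 0 negative; Clause 3: 1 negative; Clause 4: 1 negative; Clause 5: 3 negative.
Total negative literal occurrences = 7.

7


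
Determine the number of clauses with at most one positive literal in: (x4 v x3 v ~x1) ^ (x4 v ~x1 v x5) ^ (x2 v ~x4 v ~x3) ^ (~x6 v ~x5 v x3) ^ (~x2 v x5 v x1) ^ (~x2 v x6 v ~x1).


A Horn clause has at most one positive literal.
Clause 1: 2 positive lit(s) -> not Horn
Clause 2: 2 positive lit(s) -> not Horn
Clause 3: 1 positive lit(s) -> Horn
Clause 4: 1 positive lit(s) -> Horn
Clause 5: 2 positive lit(s) -> not Horn
Clause 6: 1 positive lit(s) -> Horn
Total Horn clauses = 3.

3


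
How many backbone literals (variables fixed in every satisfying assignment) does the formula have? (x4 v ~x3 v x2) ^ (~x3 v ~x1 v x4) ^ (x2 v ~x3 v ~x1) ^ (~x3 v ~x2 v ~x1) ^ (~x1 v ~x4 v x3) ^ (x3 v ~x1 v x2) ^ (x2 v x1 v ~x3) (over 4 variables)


Find all satisfying assignments: 7 model(s).
Check which variables have the same value in every model.
No variable is fixed across all models.
Backbone size = 0.

0


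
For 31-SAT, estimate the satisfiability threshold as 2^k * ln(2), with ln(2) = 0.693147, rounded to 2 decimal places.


Using the asymptotic formula: threshold ~ 2^k * ln(2).
2^31 = 2147483648.
2147483648 * 0.693147 = 1488521848.16.

1488521848.16


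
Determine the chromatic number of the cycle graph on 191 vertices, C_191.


An odd cycle cannot be 2-colored: alternating two colors around the cycle returns to the start with a conflict.
Since 191 is odd, three colors are required (and three suffice).
Chromatic number = 3.

3


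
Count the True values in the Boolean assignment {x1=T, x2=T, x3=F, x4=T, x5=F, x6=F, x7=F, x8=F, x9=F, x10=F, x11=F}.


The weight is the number of variables assigned True.
True variables: x1, x2, x4.
Weight = 3.

3


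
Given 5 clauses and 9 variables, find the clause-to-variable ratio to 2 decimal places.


Clause-to-variable ratio = clauses / variables.
5 / 9 = 0.56.

0.56


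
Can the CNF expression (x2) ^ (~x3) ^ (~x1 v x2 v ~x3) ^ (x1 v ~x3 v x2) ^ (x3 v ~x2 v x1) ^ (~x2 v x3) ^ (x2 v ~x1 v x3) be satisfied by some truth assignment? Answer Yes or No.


Check all 8 possible truth assignments.
Number of satisfying assignments found: 0.
The formula is unsatisfiable.

No


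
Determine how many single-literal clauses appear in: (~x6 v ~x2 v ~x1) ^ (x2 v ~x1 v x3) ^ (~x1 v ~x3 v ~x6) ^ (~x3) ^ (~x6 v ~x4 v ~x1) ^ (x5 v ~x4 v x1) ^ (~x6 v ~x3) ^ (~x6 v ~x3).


A unit clause contains exactly one literal.
Unit clauses found: (~x3).
Count = 1.

1


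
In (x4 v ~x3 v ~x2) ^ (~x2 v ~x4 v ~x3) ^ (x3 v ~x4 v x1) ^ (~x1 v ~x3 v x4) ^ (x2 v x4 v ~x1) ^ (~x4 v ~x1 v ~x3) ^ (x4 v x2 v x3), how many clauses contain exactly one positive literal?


A definite clause has exactly one positive literal.
Clause 1: 1 positive -> definite
Clause 2: 0 positive -> not definite
Clause 3: 2 positive -> not definite
Clause 4: 1 positive -> definite
Clause 5: 2 positive -> not definite
Clause 6: 0 positive -> not definite
Clause 7: 3 positive -> not definite
Definite clause count = 2.

2


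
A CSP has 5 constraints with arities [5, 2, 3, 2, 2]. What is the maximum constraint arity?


The arities are: 5, 2, 3, 2, 2.
Scan for the maximum value.
Maximum arity = 5.

5


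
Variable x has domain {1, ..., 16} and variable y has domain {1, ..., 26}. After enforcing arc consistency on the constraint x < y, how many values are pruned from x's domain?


For the constraint x < y, x needs a supporting value in y's domain.
x can be at most 25 (one less than y's maximum).
Valid x values from domain: 16 out of 16.
Pruned = 16 - 16 = 0.

0


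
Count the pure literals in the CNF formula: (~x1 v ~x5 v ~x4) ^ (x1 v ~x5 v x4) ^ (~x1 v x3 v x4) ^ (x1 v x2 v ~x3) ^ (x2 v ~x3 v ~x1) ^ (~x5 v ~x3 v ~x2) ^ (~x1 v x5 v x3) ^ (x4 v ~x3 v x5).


A pure literal appears in only one polarity across all clauses.
No pure literals found.
Count = 0.

0


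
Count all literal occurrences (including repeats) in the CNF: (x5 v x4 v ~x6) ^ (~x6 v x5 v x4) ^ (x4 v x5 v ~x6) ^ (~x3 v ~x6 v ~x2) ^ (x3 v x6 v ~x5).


Clause lengths: 3, 3, 3, 3, 3.
Sum = 3 + 3 + 3 + 3 + 3 = 15.

15


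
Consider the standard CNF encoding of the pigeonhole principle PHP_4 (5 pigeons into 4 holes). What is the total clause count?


The PHP encoding has two parts:
1) At-least-one-hole clauses: 5 (one per pigeon, each with 4 literals).
2) At-most-one-pigeon-per-hole clauses: 4 holes * C(5,2) = 4 * 10 = 40.
Total clauses = 5 + 40 = 45.

45


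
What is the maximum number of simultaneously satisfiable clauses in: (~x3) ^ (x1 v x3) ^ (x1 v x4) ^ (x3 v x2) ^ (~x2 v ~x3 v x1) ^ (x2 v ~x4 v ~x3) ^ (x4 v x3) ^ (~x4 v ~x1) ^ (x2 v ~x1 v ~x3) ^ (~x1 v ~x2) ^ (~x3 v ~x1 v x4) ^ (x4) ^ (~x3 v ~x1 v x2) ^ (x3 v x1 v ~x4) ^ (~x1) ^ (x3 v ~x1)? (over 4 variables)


Enumerate all 16 truth assignments.
For each, count how many of the 16 clauses are satisfied.
The formula is not fully satisfiable, so the maximum is below 16.
Maximum simultaneously satisfiable clauses = 14.

14


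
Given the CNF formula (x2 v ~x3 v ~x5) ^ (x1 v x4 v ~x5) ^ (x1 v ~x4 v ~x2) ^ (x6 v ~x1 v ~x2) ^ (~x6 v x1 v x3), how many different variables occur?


Identify each distinct variable in the formula.
Variables found: x1, x2, x3, x4, x5, x6.
Total distinct variables = 6.

6


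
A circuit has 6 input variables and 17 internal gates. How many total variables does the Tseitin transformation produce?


The Tseitin transformation introduces one auxiliary variable per gate.
Total variables = inputs + gates = 6 + 17 = 23.

23


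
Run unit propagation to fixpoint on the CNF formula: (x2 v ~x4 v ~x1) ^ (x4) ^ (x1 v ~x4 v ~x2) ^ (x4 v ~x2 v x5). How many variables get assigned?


Unit propagation repeatedly assigns the literal in any unit clause, then simplifies.
Assignments in order: x4 = T.
No further unit clauses remain.
Total variables assigned = 1.

1


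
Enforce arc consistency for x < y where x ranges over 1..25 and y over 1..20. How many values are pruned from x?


For the constraint x < y, x needs a supporting value in y's domain.
x can be at most 19 (one less than y's maximum).
Valid x values from domain: 19 out of 25.
Pruned = 25 - 19 = 6.

6


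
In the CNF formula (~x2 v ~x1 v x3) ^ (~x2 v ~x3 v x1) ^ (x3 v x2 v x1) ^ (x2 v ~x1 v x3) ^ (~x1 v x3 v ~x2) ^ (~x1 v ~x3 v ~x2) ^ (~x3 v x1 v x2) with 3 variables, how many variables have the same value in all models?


Find all satisfying assignments: 2 model(s).
Check which variables have the same value in every model.
No variable is fixed across all models.
Backbone size = 0.

0


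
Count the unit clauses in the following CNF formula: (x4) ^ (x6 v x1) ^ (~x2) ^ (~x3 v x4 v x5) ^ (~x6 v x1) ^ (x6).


A unit clause contains exactly one literal.
Unit clauses found: (x4), (~x2), (x6).
Count = 3.

3


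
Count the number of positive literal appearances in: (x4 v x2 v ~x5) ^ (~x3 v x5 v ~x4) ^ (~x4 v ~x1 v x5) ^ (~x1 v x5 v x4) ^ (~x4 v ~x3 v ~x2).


Scan each clause for unnegated literals.
Clause 1: 2 positive; Clause 2: 1 positive; Clause 3: 1 positive; Clause 4: 2 positive; Clause 5: 0 positive.
Total positive literal occurrences = 6.

6


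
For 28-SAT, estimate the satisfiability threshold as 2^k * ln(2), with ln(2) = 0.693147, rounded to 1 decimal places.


Using the asymptotic formula: threshold ~ 2^k * ln(2).
2^28 = 268435456.
268435456 * 0.693147 = 186065231.0.

186065231.0


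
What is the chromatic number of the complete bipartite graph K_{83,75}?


K_{83,75} is bipartite by definition: the two parts are independent sets, with every edge crossing between them.
Color all vertices in one part with color 1 and all vertices in the other part with color 2.
Since the graph has at least one edge, one color does not suffice.
Chromatic number = 2.

2


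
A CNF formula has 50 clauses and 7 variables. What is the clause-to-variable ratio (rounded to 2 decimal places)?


Clause-to-variable ratio = clauses / variables.
50 / 7 = 7.14.

7.14


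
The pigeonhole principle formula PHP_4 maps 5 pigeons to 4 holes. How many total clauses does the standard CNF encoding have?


The PHP encoding has two parts:
1) At-least-one-hole clauses: 5 (one per pigeon, each with 4 literals).
2) At-most-one-pigeon-per-hole clauses: 4 holes * C(5,2) = 4 * 10 = 40.
Total clauses = 5 + 40 = 45.

45


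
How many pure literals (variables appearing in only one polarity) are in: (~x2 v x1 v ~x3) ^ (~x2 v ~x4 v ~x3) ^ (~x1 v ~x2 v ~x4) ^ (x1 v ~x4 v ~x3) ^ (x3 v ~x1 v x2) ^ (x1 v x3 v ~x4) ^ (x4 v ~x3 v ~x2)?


A pure literal appears in only one polarity across all clauses.
No pure literals found.
Count = 0.

0


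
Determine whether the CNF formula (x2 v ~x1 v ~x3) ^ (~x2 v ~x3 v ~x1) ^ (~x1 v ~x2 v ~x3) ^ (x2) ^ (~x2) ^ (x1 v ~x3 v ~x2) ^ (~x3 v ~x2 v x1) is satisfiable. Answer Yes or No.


Check all 8 possible truth assignments.
Number of satisfying assignments found: 0.
The formula is unsatisfiable.

No


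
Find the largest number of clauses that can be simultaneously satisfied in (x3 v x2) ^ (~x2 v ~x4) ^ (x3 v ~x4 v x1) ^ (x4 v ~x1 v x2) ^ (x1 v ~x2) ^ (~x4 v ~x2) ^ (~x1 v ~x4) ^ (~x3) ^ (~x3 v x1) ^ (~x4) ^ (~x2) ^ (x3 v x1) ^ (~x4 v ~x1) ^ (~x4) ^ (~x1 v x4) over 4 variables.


Enumerate all 16 truth assignments.
For each, count how many of the 15 clauses are satisfied.
The formula is not fully satisfiable, so the maximum is below 15.
Maximum simultaneously satisfiable clauses = 13.

13


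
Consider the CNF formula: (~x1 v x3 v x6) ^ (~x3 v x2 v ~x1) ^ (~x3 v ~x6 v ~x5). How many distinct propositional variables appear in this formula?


Identify each distinct variable in the formula.
Variables found: x1, x2, x3, x5, x6.
Total distinct variables = 5.

5


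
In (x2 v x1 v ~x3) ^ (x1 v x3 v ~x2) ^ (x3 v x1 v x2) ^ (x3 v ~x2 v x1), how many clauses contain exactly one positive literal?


A definite clause has exactly one positive literal.
Clause 1: 2 positive -> not definite
Clause 2: 2 positive -> not definite
Clause 3: 3 positive -> not definite
Clause 4: 2 positive -> not definite
Definite clause count = 0.

0


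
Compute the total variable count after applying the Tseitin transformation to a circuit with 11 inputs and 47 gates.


The Tseitin transformation introduces one auxiliary variable per gate.
Total variables = inputs + gates = 11 + 47 = 58.

58


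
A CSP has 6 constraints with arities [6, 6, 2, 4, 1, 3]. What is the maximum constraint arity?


The arities are: 6, 6, 2, 4, 1, 3.
Scan for the maximum value.
Maximum arity = 6.

6


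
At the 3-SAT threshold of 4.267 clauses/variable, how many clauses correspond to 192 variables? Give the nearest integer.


The 3-SAT phase transition occurs at approximately 4.267 clauses per variable.
m = 4.267 * 192 = 819.264.
Rounded to nearest integer: 819.

819


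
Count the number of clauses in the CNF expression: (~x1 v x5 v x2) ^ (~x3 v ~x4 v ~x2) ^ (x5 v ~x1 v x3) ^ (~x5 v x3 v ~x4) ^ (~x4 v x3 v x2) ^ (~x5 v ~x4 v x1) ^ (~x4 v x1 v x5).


Each group enclosed in parentheses joined by ^ is one clause.
Counting the conjuncts: 7 clauses.

7


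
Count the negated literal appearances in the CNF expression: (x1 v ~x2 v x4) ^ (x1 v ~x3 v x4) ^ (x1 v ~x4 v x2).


Scan each clause for negated literals.
Clause 1: 1 negative; Clause 2: 1 negative; Clause 3: 1 negative.
Total negative literal occurrences = 3.

3


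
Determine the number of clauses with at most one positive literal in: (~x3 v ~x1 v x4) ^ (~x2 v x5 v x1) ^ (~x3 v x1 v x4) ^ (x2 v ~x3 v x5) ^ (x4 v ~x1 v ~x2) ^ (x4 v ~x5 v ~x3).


A Horn clause has at most one positive literal.
Clause 1: 1 positive lit(s) -> Horn
Clause 2: 2 positive lit(s) -> not Horn
Clause 3: 2 positive lit(s) -> not Horn
Clause 4: 2 positive lit(s) -> not Horn
Clause 5: 1 positive lit(s) -> Horn
Clause 6: 1 positive lit(s) -> Horn
Total Horn clauses = 3.

3


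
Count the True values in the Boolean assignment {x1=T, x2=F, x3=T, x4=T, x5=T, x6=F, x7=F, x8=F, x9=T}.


The weight is the number of variables assigned True.
True variables: x1, x3, x4, x5, x9.
Weight = 5.

5


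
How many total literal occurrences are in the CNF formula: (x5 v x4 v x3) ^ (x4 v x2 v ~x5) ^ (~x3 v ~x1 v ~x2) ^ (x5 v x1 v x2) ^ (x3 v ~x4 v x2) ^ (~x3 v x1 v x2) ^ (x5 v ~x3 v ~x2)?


Clause lengths: 3, 3, 3, 3, 3, 3, 3.
Sum = 3 + 3 + 3 + 3 + 3 + 3 + 3 = 21.

21


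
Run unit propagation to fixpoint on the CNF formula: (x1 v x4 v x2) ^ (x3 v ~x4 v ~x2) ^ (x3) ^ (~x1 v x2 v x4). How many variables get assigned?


Unit propagation repeatedly assigns the literal in any unit clause, then simplifies.
Assignments in order: x3 = T.
No further unit clauses remain.
Total variables assigned = 1.

1


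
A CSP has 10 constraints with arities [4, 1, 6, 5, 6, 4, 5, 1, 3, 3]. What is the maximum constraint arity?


The arities are: 4, 1, 6, 5, 6, 4, 5, 1, 3, 3.
Scan for the maximum value.
Maximum arity = 6.

6


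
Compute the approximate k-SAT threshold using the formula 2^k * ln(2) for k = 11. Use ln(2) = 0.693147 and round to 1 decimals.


Using the asymptotic formula: threshold ~ 2^k * ln(2).
2^11 = 2048.
2048 * 0.693147 = 1419.6.

1419.6


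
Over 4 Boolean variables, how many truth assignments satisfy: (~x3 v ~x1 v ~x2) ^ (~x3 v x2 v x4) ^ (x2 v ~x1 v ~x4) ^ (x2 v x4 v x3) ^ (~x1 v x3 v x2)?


Enumerate all 16 truth assignments over 4 variables.
Test each against every clause.
Satisfying assignments found: 8.

8


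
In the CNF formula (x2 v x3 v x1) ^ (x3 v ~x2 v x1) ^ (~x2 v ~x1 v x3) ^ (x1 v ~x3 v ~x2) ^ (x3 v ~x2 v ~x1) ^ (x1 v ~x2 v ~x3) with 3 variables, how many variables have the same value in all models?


Find all satisfying assignments: 4 model(s).
Check which variables have the same value in every model.
No variable is fixed across all models.
Backbone size = 0.

0


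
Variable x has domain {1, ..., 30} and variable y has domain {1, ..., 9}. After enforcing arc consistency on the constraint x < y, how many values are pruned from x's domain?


For the constraint x < y, x needs a supporting value in y's domain.
x can be at most 8 (one less than y's maximum).
Valid x values from domain: 8 out of 30.
Pruned = 30 - 8 = 22.

22


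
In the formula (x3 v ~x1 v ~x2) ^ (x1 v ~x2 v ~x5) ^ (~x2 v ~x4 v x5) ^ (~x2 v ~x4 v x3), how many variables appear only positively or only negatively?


A pure literal appears in only one polarity across all clauses.
Pure literals: x2 (negative only), x3 (positive only), x4 (negative only).
Count = 3.

3


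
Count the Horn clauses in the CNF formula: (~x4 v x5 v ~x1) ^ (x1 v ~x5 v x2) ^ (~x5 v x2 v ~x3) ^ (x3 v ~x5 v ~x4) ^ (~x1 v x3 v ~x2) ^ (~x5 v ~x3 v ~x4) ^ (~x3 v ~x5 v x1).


A Horn clause has at most one positive literal.
Clause 1: 1 positive lit(s) -> Horn
Clause 2: 2 positive lit(s) -> not Horn
Clause 3: 1 positive lit(s) -> Horn
Clause 4: 1 positive lit(s) -> Horn
Clause 5: 1 positive lit(s) -> Horn
Clause 6: 0 positive lit(s) -> Horn
Clause 7: 1 positive lit(s) -> Horn
Total Horn clauses = 6.

6


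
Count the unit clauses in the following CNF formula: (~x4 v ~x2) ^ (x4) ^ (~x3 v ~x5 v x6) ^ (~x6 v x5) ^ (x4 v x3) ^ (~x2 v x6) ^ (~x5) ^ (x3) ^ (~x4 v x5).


A unit clause contains exactly one literal.
Unit clauses found: (x4), (~x5), (x3).
Count = 3.

3


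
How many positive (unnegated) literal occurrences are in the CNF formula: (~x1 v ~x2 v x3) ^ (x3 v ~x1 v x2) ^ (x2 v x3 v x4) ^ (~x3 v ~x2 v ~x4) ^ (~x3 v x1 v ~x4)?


Scan each clause for unnegated literals.
Clause 1: 1 positive; Clause 2: 2 positive; Clause 3: 3 positive; Clause 4: 0 positive; Clause 5: 1 positive.
Total positive literal occurrences = 7.

7


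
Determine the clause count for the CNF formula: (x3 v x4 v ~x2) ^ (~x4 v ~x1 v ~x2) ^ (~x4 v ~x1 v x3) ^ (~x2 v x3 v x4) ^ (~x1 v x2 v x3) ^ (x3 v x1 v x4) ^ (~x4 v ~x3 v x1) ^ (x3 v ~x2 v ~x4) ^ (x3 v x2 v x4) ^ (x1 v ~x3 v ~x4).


Each group enclosed in parentheses joined by ^ is one clause.
Counting the conjuncts: 10 clauses.

10


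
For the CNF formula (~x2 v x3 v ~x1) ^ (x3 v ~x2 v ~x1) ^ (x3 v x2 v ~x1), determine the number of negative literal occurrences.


Scan each clause for negated literals.
Clause 1: 2 negative; Clause 2: 2 negative; Clause 3: 1 negative.
Total negative literal occurrences = 5.

5


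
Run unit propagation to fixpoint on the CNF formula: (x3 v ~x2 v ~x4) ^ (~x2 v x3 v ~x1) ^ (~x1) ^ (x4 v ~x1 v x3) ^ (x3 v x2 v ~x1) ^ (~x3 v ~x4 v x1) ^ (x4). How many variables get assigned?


Unit propagation repeatedly assigns the literal in any unit clause, then simplifies.
Assignments in order: x1 = F, x4 = T, x3 = F, x2 = F.
No further unit clauses remain.
Total variables assigned = 4.

4


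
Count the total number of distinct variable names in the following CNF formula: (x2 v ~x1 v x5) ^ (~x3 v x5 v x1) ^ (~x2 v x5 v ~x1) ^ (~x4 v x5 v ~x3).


Identify each distinct variable in the formula.
Variables found: x1, x2, x3, x4, x5.
Total distinct variables = 5.

5


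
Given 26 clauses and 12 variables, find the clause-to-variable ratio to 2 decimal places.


Clause-to-variable ratio = clauses / variables.
26 / 12 = 2.17.

2.17


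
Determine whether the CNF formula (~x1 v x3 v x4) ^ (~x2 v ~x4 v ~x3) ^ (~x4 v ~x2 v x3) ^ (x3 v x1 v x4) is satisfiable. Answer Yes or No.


Check all 16 possible truth assignments.
Number of satisfying assignments found: 8.
The formula is satisfiable.

Yes


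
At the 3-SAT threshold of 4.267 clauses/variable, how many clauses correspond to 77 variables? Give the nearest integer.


The 3-SAT phase transition occurs at approximately 4.267 clauses per variable.
m = 4.267 * 77 = 328.559.
Rounded to nearest integer: 329.

329


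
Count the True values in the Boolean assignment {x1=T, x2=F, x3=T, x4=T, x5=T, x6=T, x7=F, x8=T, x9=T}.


The weight is the number of variables assigned True.
True variables: x1, x3, x4, x5, x6, x8, x9.
Weight = 7.

7


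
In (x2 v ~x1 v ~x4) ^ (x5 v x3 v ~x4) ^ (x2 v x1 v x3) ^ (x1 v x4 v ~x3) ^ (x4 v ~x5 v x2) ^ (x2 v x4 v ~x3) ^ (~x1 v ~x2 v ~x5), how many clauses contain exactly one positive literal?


A definite clause has exactly one positive literal.
Clause 1: 1 positive -> definite
Clause 2: 2 positive -> not definite
Clause 3: 3 positive -> not definite
Clause 4: 2 positive -> not definite
Clause 5: 2 positive -> not definite
Clause 6: 2 positive -> not definite
Clause 7: 0 positive -> not definite
Definite clause count = 1.

1


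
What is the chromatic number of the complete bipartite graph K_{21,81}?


K_{21,81} is bipartite by definition: the two parts are independent sets, with every edge crossing between them.
Color all vertices in one part with color 1 and all vertices in the other part with color 2.
Since the graph has at least one edge, one color does not suffice.
Chromatic number = 2.

2
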